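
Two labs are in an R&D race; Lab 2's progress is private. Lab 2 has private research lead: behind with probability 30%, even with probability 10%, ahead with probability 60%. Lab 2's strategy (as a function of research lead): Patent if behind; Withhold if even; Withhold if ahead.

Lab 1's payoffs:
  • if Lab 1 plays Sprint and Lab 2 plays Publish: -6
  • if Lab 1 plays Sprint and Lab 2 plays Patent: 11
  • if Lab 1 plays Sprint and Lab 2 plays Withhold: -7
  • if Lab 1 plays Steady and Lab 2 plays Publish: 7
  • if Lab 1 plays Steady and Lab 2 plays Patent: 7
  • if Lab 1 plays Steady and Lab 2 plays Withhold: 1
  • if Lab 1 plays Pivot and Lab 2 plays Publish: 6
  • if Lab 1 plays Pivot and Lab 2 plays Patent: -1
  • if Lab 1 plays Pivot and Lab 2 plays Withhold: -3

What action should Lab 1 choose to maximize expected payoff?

Compute Lab 1's expected payoff for each action, taking the expectation over Lab 2's type.
E[Sprint] = 0.3·(11) + 0.1·(-7) + 0.6·(-7) = -1.6
E[Steady] = 0.3·(7) + 0.1·(1) + 0.6·(1) = 2.8
E[Pivot] = 0.3·(-1) + 0.1·(-3) + 0.6·(-3) = -2.4
Best response: Steady (2.8 is the largest).

Steady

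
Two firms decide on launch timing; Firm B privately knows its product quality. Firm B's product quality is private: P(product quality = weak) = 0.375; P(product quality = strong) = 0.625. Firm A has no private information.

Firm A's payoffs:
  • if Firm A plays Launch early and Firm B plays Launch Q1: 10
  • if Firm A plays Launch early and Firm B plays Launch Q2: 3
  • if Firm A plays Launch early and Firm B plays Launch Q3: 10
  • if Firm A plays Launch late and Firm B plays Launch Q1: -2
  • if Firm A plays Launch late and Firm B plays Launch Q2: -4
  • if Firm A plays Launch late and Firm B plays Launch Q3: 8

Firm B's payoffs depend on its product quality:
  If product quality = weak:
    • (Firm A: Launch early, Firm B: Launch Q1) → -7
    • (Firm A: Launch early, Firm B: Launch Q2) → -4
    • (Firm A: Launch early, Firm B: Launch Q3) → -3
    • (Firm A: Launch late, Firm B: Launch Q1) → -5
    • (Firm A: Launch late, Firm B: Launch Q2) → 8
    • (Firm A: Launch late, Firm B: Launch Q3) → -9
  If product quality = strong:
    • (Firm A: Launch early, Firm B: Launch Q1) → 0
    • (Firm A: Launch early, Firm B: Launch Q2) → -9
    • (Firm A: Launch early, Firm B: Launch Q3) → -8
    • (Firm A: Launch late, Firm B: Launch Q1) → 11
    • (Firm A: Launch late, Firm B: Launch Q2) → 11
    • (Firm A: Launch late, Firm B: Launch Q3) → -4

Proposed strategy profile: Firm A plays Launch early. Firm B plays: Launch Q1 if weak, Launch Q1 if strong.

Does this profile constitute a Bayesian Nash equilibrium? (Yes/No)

Firm A plays Launch early: E[Launch early] = 0.375·(10) + 0.625·(10) = 10; E[Launch late] = -2. Best-responding. ✓
Firm B (product quality weak), facing Launch early: Launch Q1 gives -7, Launch Q2 gives -4, Launch Q3 gives -3. Proposed Launch Q1 is not best — profitable deviation exists. ✗
Firm B (product quality strong), facing Launch early: Launch Q1 gives 0, Launch Q2 gives -9, Launch Q3 gives -8. Proposed Launch Q1 is best. ✓

No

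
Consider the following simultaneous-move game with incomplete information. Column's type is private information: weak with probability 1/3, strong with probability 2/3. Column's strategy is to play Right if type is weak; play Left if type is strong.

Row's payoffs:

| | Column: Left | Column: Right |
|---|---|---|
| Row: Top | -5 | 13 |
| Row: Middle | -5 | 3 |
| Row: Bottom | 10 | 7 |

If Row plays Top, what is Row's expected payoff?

1

Take the expectation over Column's type, weighting each type's action by its prior probability.
E[Top] = 1/3·13 + 2/3·(-5) = 13/3 + (-10/3) = 1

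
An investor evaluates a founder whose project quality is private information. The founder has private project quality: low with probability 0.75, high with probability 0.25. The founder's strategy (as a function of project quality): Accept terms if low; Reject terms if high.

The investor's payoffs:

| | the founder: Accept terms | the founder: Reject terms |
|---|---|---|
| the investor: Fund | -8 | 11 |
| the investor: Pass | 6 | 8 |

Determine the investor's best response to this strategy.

Pass

Compute the investor's expected payoff for each action, taking the expectation over the founder's type.
E[Fund] = 0.75·(-8) + 0.25·(11) = -3.25
E[Pass] = 0.75·(6) + 0.25·(8) = 6.5
Best response: Pass (6.5 is the largest).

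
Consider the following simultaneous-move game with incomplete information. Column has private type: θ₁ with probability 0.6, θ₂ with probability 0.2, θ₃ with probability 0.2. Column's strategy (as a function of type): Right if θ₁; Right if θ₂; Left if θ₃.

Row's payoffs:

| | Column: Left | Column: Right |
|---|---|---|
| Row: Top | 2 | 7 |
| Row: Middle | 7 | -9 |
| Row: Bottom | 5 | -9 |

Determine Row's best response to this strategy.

Top

E[Top] = 0.6·(7) + 0.2·(7) + 0.2·(2) = 6
E[Middle] = 0.6·(-9) + 0.2·(-9) + 0.2·(7) = -5.8
E[Bottom] = 0.6·(-9) + 0.2·(-9) + 0.2·(5) = -6.2
Best response: Top (6 is the largest).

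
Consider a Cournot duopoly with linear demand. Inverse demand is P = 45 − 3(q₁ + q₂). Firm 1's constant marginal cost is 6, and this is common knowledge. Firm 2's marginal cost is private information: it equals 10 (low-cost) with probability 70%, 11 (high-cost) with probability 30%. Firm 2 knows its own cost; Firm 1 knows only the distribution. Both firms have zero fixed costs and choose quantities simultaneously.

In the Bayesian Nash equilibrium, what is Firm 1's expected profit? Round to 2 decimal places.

69.44

Firm 2 with cost c maximizes (45 − 3(q₁+q₂) − c)·q₂, giving q₂(c) = (45 − c − 3q₁)/6.
E[c₂] = 0.7·10 + 0.3·11 = 10.3
Firm 1's FOC against E[q₂] yields q₁ = (45 − 2·6 + E[c₂])/9 = (45 − 12 + 10.3)/9 = 4.81111.
E[P] = 45 − 3·(q₁ + E[q₂]) = 20.4333; Firm 1's expected profit = (E[P] − 6)·q₁ = (20.4333 − 6)·4.81111 = 69.4404.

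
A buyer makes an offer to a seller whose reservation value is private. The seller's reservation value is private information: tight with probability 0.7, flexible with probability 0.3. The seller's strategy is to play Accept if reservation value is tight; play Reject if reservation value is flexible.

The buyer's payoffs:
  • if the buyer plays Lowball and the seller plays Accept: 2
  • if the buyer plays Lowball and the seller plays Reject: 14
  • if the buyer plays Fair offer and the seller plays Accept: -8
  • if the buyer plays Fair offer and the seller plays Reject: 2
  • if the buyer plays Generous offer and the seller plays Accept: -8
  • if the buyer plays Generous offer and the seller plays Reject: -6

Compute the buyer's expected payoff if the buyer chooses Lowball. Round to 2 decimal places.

5.60

E[Lowball] = 0.7·2 + 0.3·14 = 1.4 + 4.2 = 5.6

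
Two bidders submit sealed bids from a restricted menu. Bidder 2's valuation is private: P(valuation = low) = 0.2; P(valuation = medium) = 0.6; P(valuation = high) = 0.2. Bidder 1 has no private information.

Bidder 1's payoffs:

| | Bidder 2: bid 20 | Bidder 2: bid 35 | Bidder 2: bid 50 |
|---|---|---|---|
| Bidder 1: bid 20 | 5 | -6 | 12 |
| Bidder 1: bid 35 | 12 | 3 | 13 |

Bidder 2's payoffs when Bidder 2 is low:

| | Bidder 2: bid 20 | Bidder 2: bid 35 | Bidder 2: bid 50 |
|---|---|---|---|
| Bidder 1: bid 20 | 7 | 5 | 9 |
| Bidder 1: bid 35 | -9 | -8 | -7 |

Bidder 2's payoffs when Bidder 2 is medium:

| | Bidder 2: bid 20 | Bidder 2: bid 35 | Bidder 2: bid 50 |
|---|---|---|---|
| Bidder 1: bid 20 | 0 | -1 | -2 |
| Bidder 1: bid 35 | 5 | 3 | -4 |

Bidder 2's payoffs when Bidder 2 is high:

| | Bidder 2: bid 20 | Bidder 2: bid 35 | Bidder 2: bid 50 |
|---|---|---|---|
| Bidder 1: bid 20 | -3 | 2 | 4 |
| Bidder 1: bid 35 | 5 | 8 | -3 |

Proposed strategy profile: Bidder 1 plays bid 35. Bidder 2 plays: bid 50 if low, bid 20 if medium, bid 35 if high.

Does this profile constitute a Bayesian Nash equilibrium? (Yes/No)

Yes

A profile is a BNE iff every type of every player is best-responding given beliefs about the other side.
Bidder 1 plays bid 35: E[bid 35] = 0.2·(13) + 0.6·(12) + 0.2·(3) = 10.4; E[bid 20] = 4.2. Best-responding. ✓
Bidder 2 (valuation low), facing bid 35: bid 20 gives -9, bid 35 gives -8, bid 50 gives -7. Proposed bid 50 is best. ✓
Bidder 2 (valuation medium), facing bid 35: bid 20 gives 5, bid 35 gives 3, bid 50 gives -4. Proposed bid 20 is best. ✓
Bidder 2 (valuation high), facing bid 35: bid 20 gives 5, bid 35 gives 8, bid 50 gives -3. Proposed bid 35 is best. ✓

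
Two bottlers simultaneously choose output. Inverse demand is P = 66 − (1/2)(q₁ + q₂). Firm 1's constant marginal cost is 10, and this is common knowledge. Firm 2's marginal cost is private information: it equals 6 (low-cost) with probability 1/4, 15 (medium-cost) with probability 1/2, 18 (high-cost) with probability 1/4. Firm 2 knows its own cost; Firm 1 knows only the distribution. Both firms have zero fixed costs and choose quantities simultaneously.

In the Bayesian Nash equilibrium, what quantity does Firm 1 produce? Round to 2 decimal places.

39.67

Type-c best response for Firm 2: q₂(c) = (66 − c) − q₁/2.
Firm 1 maximizes expected profit; its first-order condition is 66 − q₁ − (1/2)E[q₂] − 10 = 0.
Substituting E[q₂] and solving: E[c₂] = 13.5, so q₁ = (66 − 2·10 + 13.5)/(3/2) = 39.6667.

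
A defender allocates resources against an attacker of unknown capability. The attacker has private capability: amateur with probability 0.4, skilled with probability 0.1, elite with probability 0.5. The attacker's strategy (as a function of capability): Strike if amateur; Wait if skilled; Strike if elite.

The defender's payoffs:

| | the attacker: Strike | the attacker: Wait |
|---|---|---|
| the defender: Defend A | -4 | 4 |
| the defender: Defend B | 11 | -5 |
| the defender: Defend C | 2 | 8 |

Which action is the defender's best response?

Defend B

E[Defend A] = 0.4·(-4) + 0.1·(4) + 0.5·(-4) = -3.2
E[Defend B] = 0.4·(11) + 0.1·(-5) + 0.5·(11) = 9.4
E[Defend C] = 0.4·(2) + 0.1·(8) + 0.5·(2) = 2.6
Best response: Defend B (9.4 is the largest).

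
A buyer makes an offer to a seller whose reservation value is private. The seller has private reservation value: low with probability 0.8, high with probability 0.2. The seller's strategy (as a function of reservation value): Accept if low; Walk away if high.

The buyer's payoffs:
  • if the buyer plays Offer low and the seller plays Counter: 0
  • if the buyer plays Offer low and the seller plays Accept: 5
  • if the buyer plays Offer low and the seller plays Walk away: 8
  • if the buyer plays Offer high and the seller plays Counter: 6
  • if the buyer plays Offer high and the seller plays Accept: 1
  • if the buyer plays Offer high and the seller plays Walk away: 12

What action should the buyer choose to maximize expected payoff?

Compute the buyer's expected payoff for each action, taking the expectation over the seller's type.
E[Offer low] = 0.8·(5) + 0.2·(8) = 5.6
E[Offer high] = 0.8·(1) + 0.2·(12) = 3.2
Best response: Offer low (5.6 is the largest).

Offer low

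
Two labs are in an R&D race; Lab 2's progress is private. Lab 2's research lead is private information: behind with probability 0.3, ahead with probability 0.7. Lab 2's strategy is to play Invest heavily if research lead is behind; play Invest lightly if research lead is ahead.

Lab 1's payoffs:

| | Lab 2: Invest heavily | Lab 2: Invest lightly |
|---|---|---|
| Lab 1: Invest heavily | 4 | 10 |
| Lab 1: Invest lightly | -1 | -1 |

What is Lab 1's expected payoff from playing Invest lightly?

Take the expectation over Lab 2's research lead, weighting each type's action by its prior probability.
E[Invest lightly] = 0.3·(-1) + 0.7·(-1) = (-0.3) + (-0.7) = -1

-1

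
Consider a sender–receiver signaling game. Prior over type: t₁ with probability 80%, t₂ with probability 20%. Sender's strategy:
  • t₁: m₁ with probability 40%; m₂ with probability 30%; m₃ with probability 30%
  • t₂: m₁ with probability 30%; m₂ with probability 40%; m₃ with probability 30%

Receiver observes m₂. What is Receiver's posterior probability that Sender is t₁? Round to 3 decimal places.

0.750

Apply Bayes' rule using the sender's strategy as the likelihood.
P(m₂) = 0.8·0.3 + 0.2·0.4 = 0.32
P(t₁ | m₂) = (0.8·0.3) / 0.32 = 0.24 / 0.32 = 0.75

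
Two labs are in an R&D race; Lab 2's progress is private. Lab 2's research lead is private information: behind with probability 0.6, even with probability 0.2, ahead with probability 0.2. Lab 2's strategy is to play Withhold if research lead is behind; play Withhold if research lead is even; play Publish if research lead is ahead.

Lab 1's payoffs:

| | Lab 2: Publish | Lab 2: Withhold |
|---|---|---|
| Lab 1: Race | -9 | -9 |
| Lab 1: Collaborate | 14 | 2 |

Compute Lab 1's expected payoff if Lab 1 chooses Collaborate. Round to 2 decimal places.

4.40

E[Collaborate] = 0.6·2 + 0.2·2 + 0.2·14 = 1.2 + 0.4 + 2.8 = 4.4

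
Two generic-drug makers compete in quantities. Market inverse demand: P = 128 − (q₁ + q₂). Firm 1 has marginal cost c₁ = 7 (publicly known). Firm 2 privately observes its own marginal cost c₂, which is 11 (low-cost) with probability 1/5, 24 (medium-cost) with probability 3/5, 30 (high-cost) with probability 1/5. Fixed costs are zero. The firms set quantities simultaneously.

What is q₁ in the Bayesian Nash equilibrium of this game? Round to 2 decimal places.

Firm 2 with cost c maximizes (128 − (q₁+q₂) − c)·q₂, giving q₂(c) = (128 − c − q₁)/2.
E[c₂] = 1/5·11 + 3/5·24 + 1/5·30 = 22.6
Firm 1's FOC against E[q₂] yields q₁ = (128 − 2·7 + E[c₂])/3 = (128 − 14 + 22.6)/3 = 45.5333.

45.53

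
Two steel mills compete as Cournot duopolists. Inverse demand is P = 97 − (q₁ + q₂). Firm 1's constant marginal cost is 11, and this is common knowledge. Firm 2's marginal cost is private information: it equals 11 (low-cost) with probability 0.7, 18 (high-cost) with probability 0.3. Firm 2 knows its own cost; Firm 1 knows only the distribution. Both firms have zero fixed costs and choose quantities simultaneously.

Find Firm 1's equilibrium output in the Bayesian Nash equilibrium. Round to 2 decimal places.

Firm 2 with cost c maximizes (97 − (q₁+q₂) − c)·q₂, giving q₂(c) = (97 − c − q₁)/2.
E[c₂] = 0.7·11 + 0.3·18 = 13.1
Firm 1's FOC against E[q₂] yields q₁ = (97 − 2·11 + E[c₂])/3 = (97 − 22 + 13.1)/3 = 29.3667.

29.37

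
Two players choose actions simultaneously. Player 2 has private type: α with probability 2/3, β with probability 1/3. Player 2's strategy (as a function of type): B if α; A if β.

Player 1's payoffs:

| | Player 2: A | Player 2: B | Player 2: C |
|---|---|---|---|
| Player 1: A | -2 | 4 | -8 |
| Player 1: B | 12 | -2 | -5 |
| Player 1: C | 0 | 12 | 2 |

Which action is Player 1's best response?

C

Compute Player 1's expected payoff for each action, taking the expectation over Player 2's type.
E[A] = 2/3·(4) + 1/3·(-2) = 2
E[B] = 2/3·(-2) + 1/3·(12) = 8/3
E[C] = 2/3·(12) + 1/3·(0) = 8
Best response: C (8 is the largest).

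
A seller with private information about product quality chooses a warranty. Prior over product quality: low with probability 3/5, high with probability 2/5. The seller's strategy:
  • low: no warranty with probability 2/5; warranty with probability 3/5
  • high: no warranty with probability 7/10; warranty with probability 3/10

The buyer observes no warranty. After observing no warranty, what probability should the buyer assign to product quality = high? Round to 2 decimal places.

0.54

Apply Bayes' rule using the sender's strategy as the likelihood.
P(no warranty) = (3/5)·(2/5) + (2/5)·(7/10) = 13/25
P(high | no warranty) = ((2/5)·(7/10)) / (13/25) = (7/25) / (13/25) = 7/13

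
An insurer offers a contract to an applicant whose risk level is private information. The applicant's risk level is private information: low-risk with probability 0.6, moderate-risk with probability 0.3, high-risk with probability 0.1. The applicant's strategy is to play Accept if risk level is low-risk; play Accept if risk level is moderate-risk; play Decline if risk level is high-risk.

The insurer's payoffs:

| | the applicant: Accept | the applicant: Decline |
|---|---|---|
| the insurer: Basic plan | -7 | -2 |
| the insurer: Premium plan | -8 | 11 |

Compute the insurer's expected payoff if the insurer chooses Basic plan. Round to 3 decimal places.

E[Basic plan] = 0.6·(-7) + 0.3·(-7) + 0.1·(-2) = (-4.2) + (-2.1) + (-0.2) = -6.5

-6.500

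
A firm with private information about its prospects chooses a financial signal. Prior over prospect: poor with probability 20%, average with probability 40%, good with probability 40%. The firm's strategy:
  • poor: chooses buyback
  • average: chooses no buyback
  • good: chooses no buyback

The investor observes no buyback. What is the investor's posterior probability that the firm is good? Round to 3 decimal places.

P(no buyback) = 0.2·0 + 0.4·1 + 0.4·1 = 0.8
P(good | no buyback) = (0.4·1) / 0.8 = 0.4 / 0.8 = 0.5

0.500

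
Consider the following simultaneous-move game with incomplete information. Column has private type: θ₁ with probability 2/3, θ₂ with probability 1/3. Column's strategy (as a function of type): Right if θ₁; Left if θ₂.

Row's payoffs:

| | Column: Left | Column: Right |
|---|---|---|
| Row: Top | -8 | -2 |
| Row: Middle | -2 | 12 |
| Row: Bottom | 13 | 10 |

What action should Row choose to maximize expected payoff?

Bottom

E[Top] = 2/3·(-2) + 1/3·(-8) = -4
E[Middle] = 2/3·(12) + 1/3·(-2) = 22/3
E[Bottom] = 2/3·(10) + 1/3·(13) = 11
Best response: Bottom (11 is the largest).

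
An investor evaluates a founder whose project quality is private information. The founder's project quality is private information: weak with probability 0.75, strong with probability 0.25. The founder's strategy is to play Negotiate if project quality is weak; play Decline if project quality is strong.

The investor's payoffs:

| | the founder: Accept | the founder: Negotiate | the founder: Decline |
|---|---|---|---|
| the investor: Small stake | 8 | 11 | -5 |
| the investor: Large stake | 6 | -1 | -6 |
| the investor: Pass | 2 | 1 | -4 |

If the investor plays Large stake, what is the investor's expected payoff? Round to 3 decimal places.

Take the expectation over the founder's project quality, weighting each type's action by its prior probability.
E[Large stake] = 0.75·(-1) + 0.25·(-6) = (-0.75) + (-1.5) = -2.25

-2.250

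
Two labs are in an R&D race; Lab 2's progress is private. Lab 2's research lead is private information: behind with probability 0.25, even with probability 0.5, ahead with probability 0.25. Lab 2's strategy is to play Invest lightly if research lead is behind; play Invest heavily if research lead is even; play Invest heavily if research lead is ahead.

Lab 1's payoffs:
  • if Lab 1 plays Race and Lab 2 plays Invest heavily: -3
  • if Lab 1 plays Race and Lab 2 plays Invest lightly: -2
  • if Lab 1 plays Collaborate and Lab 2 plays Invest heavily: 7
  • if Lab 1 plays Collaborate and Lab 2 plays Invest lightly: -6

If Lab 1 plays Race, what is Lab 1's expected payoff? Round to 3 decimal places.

Take the expectation over Lab 2's research lead, weighting each type's action by its prior probability.
E[Race] = 0.25·(-2) + 0.5·(-3) + 0.25·(-3) = (-0.5) + (-1.5) + (-0.75) = -2.75

-2.750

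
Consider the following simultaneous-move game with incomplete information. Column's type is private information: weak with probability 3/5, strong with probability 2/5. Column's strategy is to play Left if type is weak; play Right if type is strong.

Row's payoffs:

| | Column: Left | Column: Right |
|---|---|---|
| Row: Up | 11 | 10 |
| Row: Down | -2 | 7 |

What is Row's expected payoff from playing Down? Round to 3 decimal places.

1.600

E[Down] = 3/5·(-2) + 2/5·7 = (-6/5) + 14/5 = 8/5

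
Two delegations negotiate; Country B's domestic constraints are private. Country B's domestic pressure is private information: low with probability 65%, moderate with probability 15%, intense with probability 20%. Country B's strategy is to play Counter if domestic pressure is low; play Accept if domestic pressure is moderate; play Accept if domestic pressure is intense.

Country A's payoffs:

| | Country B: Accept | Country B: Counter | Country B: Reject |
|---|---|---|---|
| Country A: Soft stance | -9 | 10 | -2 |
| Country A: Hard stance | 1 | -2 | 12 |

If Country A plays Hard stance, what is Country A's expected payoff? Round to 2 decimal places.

-0.95

Take the expectation over Country B's domestic pressure, weighting each type's action by its prior probability.
E[Hard stance] = 0.65·(-2) + 0.15·1 + 0.2·1 = (-1.3) + 0.15 + 0.2 = -0.95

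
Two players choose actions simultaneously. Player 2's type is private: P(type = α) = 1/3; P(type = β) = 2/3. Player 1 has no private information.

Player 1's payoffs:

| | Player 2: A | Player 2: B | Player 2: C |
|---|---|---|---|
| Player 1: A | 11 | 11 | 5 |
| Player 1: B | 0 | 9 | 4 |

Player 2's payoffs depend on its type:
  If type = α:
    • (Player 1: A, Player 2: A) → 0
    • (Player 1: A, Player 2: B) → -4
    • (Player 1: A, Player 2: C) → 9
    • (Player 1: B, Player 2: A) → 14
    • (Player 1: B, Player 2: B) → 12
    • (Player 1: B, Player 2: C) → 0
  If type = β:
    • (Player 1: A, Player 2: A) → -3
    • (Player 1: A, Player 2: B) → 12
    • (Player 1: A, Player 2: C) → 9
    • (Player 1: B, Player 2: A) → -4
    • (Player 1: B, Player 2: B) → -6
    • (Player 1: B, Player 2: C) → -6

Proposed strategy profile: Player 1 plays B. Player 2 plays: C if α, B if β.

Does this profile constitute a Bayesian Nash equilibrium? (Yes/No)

Player 1 plays B: E[B] = 1/3·(4) + 2/3·(9) = 22/3; E[A] = 9. Not best-responding. ✗
Player 2 (type α), facing B: A gives 14, B gives 12, C gives 0. Proposed C is not best — profitable deviation exists. ✗
Player 2 (type β), facing B: A gives -4, B gives -6, C gives -6. Proposed B is not best — profitable deviation exists. ✗

No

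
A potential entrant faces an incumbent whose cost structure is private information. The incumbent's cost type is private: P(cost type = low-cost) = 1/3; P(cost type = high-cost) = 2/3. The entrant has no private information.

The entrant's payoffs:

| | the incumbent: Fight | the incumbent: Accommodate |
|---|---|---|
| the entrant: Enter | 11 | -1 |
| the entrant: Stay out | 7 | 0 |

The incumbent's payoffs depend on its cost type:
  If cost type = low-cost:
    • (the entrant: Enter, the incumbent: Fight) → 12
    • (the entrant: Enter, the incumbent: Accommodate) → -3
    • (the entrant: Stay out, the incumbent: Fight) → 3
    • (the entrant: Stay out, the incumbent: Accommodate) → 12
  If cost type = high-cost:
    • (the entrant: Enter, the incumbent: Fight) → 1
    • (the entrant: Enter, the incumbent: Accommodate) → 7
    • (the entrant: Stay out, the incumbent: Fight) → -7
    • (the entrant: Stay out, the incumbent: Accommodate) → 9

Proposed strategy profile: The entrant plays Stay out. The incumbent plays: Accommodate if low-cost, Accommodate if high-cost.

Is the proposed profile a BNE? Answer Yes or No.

The entrant plays Stay out: E[Stay out] = 1/3·(0) + 2/3·(0) = 0; E[Enter] = -1. Best-responding. ✓
The incumbent (cost type low-cost), facing Stay out: Fight gives 3, Accommodate gives 12. Proposed Accommodate is best. ✓
The incumbent (cost type high-cost), facing Stay out: Fight gives -7, Accommodate gives 9. Proposed Accommodate is best. ✓

Yes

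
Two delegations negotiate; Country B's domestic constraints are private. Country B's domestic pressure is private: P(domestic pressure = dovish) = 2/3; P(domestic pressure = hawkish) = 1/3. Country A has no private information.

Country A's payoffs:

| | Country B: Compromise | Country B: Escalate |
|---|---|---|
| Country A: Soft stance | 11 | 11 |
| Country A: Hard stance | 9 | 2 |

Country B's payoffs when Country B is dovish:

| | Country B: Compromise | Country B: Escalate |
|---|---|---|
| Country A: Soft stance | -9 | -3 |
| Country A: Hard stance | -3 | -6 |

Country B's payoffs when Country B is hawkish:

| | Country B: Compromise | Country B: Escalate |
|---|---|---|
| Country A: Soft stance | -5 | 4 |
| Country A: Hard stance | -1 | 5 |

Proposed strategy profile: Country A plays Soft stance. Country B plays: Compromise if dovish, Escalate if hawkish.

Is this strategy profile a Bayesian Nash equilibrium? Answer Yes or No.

A profile is a BNE iff every type of every player is best-responding given beliefs about the other side.
Country A plays Soft stance: E[Soft stance] = 2/3·(11) + 1/3·(11) = 11; E[Hard stance] = 20/3. Best-responding. ✓
Country B (domestic pressure dovish), facing Soft stance: Compromise gives -9, Escalate gives -3. Proposed Compromise is not best — profitable deviation exists. ✗
Country B (domestic pressure hawkish), facing Soft stance: Compromise gives -5, Escalate gives 4. Proposed Escalate is best. ✓

No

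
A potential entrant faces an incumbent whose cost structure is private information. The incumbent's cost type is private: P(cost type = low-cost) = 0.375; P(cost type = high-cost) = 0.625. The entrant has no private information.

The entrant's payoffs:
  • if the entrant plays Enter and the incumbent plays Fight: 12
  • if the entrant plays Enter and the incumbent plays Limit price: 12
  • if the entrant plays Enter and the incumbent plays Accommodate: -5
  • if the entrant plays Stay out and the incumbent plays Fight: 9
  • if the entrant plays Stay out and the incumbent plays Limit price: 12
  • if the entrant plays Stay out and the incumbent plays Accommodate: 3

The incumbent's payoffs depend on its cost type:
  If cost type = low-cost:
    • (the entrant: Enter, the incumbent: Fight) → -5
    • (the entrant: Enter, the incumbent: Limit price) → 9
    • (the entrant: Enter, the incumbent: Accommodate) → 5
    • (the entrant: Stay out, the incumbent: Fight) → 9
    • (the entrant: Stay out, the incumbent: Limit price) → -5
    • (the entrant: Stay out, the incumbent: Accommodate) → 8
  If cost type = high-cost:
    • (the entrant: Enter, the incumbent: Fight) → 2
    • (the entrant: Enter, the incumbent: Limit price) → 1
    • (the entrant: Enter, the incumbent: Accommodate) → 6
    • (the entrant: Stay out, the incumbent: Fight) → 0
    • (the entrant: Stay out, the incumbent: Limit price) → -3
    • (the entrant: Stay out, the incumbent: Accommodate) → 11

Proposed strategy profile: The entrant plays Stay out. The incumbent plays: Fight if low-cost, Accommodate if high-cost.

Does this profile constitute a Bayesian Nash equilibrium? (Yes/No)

Yes

The entrant plays Stay out: E[Stay out] = 0.375·(9) + 0.625·(3) = 5.25; E[Enter] = 1.375. Best-responding. ✓
The incumbent (cost type low-cost), facing Stay out: Fight gives 9, Limit price gives -5, Accommodate gives 8. Proposed Fight is best. ✓
The incumbent (cost type high-cost), facing Stay out: Fight gives 0, Limit price gives -3, Accommodate gives 11. Proposed Accommodate is best. ✓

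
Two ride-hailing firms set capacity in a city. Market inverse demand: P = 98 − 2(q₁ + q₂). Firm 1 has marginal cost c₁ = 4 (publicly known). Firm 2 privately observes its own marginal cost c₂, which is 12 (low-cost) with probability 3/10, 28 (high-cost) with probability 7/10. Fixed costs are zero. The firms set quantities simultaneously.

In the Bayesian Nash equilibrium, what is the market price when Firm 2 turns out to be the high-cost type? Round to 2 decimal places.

44.13

Type-c best response for Firm 2: q₂(c) = (98 − c)/4 − q₁/2.
Firm 1 maximizes expected profit; its first-order condition is 98 − 4q₁ − 2E[q₂] − 4 = 0.
Substituting E[q₂] and solving: E[c₂] = 23.2, so q₁ = (98 − 2·4 + 23.2)/6 = 18.8667.
q₂(high-cost) = 8.06667, so P = 98 − 2·(18.8667 + 8.06667) = 44.1333.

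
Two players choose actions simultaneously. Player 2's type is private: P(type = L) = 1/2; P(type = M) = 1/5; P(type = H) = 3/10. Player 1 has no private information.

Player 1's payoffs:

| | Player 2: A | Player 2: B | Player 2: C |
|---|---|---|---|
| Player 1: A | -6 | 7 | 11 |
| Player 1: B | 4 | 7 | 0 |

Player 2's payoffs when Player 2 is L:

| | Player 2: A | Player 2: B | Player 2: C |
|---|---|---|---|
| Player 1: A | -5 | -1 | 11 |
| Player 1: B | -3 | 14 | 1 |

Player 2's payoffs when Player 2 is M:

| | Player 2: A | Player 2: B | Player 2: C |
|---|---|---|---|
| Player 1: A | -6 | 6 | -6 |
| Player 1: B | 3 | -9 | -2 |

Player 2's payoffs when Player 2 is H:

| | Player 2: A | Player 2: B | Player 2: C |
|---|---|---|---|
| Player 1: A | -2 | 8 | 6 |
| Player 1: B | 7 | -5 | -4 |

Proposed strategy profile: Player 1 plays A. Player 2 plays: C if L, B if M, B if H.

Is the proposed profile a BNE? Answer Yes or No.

Player 1 plays A: E[A] = 1/2·(11) + 1/5·(7) + 3/10·(7) = 9; E[B] = 7/2. Best-responding. ✓
Player 2 (type L), facing A: A gives -5, B gives -1, C gives 11. Proposed C is best. ✓
Player 2 (type M), facing A: A gives -6, B gives 6, C gives -6. Proposed B is best. ✓
Player 2 (type H), facing A: A gives -2, B gives 8, C gives 6. Proposed B is best. ✓

Yes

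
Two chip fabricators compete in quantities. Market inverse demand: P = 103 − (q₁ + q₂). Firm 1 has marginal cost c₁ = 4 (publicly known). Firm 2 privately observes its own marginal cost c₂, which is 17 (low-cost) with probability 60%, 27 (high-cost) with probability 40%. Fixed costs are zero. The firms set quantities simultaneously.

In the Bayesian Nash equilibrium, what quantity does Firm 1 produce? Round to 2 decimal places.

38.67

Type-c best response for Firm 2: q₂(c) = (103 − c)/2 − q₁/2.
Firm 1 maximizes expected profit; its first-order condition is 103 − 2q₁ − E[q₂] − 4 = 0.
Substituting E[q₂] and solving: E[c₂] = 21, so q₁ = (103 − 2·4 + 21)/3 = 38.6667.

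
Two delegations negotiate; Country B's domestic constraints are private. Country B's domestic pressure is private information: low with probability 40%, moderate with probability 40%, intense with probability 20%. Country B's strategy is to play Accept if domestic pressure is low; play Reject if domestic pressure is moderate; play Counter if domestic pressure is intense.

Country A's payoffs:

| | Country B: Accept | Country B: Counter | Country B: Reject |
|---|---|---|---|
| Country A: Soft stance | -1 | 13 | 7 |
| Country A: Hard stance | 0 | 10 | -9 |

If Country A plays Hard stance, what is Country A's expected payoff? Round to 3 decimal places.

Take the expectation over Country B's domestic pressure, weighting each type's action by its prior probability.
E[Hard stance] = 0.4·0 + 0.4·(-9) + 0.2·10 = 0 + (-3.6) + 2 = -1.6

-1.600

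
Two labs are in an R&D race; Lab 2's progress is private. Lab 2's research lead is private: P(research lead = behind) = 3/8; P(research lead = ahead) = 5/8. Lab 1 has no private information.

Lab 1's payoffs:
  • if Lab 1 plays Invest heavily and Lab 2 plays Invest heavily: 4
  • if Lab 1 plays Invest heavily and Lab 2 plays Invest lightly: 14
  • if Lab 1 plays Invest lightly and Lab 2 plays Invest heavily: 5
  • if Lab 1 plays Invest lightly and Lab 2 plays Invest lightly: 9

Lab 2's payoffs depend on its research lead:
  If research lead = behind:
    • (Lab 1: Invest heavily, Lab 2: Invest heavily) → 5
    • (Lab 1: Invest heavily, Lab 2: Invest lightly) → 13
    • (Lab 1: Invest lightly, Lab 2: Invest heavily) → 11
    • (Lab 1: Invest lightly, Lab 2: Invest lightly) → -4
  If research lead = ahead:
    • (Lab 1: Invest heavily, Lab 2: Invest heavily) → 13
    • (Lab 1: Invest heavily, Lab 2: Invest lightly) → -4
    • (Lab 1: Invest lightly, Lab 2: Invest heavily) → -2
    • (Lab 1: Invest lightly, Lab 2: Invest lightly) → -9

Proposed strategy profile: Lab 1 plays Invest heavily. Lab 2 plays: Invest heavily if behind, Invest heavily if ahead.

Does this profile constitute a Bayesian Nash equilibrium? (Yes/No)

No

A profile is a BNE iff every type of every player is best-responding given beliefs about the other side.
Lab 1 plays Invest heavily: E[Invest heavily] = 3/8·(4) + 5/8·(4) = 4; E[Invest lightly] = 5. Not best-responding. ✗
Lab 2 (research lead behind), facing Invest heavily: Invest heavily gives 5, Invest lightly gives 13. Proposed Invest heavily is not best — profitable deviation exists. ✗
Lab 2 (research lead ahead), facing Invest heavily: Invest heavily gives 13, Invest lightly gives -4. Proposed Invest heavily is best. ✓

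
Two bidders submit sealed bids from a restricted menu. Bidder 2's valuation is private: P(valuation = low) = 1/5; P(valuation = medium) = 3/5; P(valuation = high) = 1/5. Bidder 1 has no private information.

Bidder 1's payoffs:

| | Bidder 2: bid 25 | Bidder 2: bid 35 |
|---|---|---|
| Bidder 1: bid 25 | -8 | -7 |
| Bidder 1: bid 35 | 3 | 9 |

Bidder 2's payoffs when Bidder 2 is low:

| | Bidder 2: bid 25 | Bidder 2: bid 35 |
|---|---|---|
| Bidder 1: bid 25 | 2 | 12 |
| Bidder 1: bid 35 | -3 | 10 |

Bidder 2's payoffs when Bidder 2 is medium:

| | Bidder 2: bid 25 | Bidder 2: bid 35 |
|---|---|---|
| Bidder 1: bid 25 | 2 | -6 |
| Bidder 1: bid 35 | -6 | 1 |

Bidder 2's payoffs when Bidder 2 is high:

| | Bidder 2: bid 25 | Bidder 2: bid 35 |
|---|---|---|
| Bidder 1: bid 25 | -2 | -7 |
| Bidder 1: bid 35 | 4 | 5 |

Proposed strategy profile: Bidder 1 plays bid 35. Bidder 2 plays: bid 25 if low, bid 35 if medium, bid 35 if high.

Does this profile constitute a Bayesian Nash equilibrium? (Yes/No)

Bidder 1 plays bid 35: E[bid 35] = 1/5·(3) + 3/5·(9) + 1/5·(9) = 39/5; E[bid 25] = -36/5. Best-responding. ✓
Bidder 2 (valuation low), facing bid 35: bid 25 gives -3, bid 35 gives 10. Proposed bid 25 is not best — profitable deviation exists. ✗
Bidder 2 (valuation medium), facing bid 35: bid 25 gives -6, bid 35 gives 1. Proposed bid 35 is best. ✓
Bidder 2 (valuation high), facing bid 35: bid 25 gives 4, bid 35 gives 5. Proposed bid 35 is best. ✓

No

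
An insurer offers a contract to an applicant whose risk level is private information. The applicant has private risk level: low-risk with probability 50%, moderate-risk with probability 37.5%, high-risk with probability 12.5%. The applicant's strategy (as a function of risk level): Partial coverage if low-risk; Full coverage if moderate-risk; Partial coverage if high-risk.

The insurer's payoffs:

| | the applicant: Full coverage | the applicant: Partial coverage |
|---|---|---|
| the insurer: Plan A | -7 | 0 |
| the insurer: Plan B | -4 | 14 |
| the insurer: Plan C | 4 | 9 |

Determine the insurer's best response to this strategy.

Plan B

E[Plan A] = 0.5·(0) + 0.375·(-7) + 0.125·(0) = -2.625
E[Plan B] = 0.5·(14) + 0.375·(-4) + 0.125·(14) = 7.25
E[Plan C] = 0.5·(9) + 0.375·(4) + 0.125·(9) = 7.125
Best response: Plan B (7.25 is the largest).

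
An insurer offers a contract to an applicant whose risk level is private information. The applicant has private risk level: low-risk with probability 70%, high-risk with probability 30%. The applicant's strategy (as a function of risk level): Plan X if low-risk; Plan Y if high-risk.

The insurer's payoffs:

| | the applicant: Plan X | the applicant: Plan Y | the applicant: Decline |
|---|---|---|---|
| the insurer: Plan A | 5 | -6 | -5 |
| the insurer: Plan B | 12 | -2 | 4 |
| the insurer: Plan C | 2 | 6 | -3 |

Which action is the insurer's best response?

Compute the insurer's expected payoff for each action, taking the expectation over the applicant's type.
E[Plan A] = 0.7·(5) + 0.3·(-6) = 1.7
E[Plan B] = 0.7·(12) + 0.3·(-2) = 7.8
E[Plan C] = 0.7·(2) + 0.3·(6) = 3.2
Best response: Plan B (7.8 is the largest).

Plan B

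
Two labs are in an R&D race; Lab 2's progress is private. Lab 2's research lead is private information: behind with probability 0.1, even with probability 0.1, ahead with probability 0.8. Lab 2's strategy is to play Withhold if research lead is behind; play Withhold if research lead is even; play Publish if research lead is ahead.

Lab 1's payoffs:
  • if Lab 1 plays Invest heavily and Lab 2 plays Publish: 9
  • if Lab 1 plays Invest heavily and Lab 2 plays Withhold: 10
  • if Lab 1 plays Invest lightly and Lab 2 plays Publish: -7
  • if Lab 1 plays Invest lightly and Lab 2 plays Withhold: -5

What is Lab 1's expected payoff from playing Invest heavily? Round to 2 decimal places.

E[Invest heavily] = 0.1·10 + 0.1·10 + 0.8·9 = 1 + 1 + 7.2 = 9.2

9.20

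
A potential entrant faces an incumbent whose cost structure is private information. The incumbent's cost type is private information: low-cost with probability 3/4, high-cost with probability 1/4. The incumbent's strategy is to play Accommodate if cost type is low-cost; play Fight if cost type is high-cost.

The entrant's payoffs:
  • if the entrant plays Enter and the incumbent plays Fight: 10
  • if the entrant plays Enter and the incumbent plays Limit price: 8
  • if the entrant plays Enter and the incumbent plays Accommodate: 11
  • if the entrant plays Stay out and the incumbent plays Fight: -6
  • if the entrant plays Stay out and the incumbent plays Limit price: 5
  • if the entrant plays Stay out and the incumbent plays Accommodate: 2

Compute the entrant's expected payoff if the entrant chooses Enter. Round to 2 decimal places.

E[Enter] = 3/4·11 + 1/4·10 = 33/4 + 5/2 = 43/4

10.75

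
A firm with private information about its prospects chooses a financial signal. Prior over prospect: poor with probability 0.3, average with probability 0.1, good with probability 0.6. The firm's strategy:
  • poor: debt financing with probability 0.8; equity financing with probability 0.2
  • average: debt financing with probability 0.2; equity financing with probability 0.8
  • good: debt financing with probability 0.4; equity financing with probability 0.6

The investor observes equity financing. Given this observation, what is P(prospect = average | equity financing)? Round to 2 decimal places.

P(equity financing) = 0.3·0.2 + 0.1·0.8 + 0.6·0.6 = 0.5
P(average | equity financing) = (0.1·0.8) / 0.5 = 0.08 / 0.5 = 0.16

0.16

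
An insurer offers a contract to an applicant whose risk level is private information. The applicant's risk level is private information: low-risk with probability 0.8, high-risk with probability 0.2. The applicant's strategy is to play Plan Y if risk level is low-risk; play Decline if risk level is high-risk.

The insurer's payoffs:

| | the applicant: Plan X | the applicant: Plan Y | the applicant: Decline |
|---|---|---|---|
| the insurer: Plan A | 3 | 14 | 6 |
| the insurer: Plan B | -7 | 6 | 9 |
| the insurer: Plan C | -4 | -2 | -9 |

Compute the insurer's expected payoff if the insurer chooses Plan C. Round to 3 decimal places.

E[Plan C] = 0.8·(-2) + 0.2·(-9) = (-1.6) + (-1.8) = -3.4

-3.400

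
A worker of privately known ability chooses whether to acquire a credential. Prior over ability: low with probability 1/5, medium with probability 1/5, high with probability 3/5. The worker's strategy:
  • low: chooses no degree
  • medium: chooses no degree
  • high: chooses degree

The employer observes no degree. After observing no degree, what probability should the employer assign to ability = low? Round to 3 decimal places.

P(no degree) = (1/5)·1 + (1/5)·1 + (3/5)·0 = 2/5
P(low | no degree) = ((1/5)·1) / (2/5) = (1/5) / (2/5) = 1/2

0.500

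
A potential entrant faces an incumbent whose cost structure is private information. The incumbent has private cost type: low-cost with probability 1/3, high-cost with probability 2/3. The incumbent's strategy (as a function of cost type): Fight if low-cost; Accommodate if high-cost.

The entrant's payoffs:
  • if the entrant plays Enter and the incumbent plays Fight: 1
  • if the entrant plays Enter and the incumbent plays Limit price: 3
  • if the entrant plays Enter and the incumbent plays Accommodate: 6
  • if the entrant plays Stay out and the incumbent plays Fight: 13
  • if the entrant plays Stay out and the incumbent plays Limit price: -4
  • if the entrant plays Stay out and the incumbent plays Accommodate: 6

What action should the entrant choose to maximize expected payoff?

Stay out

Compute the entrant's expected payoff for each action, taking the expectation over the incumbent's type.
E[Enter] = 1/3·(1) + 2/3·(6) = 13/3
E[Stay out] = 1/3·(13) + 2/3·(6) = 25/3
Best response: Stay out (25/3 is the largest).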